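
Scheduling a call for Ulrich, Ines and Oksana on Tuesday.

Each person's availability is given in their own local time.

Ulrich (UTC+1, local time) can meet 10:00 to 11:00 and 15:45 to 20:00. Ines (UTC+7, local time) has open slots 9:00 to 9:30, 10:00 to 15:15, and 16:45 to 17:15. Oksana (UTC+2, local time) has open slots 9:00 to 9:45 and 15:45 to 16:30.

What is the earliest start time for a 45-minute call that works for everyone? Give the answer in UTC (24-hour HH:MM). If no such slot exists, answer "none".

Ulrich → UTC: 09:00–10:00, 14:45–19:00.
Ines → UTC: 02:00–02:30, 03:00–08:15, 09:45–10:15.
Oksana → UTC: 07:00–07:45, 13:45–14:30.
Ulrich ∩ Ines: 09:45–10:00.
Ulrich ∩ Ines ∩ Oksana: (none).
Windows ≥ 45 min: (none).

none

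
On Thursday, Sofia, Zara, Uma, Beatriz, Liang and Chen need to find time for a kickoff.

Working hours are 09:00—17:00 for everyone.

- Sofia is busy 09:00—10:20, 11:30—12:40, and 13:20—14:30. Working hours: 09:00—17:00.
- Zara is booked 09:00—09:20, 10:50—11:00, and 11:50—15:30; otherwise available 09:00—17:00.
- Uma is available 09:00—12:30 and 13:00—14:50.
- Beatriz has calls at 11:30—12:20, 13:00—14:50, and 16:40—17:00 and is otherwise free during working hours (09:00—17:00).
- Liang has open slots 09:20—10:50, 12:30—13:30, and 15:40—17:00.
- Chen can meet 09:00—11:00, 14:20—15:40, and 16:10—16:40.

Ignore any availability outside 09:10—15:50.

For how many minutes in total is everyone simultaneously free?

Sofia free within 09:00–17:00: 10:20–11:30, 12:40–13:20, 14:30–17:00.
Zara free within 09:00–17:00: 09:20–10:50, 11:00–11:50, 15:30–17:00.
Beatriz free within 09:00–17:00: 09:00–11:30, 12:20–13:00, 14:50–16:40.
Sofia ∩ Zara: 10:20–10:50, 11:00–11:30, 15:30–17:00.
Sofia ∩ Zara ∩ Uma: 10:20–10:50, 11:00–11:30.
Sofia ∩ Zara ∩ Uma ∩ Beatriz: 10:20–10:50, 11:00–11:30.
Sofia ∩ Zara ∩ Uma ∩ Beatriz ∩ Liang: 10:20–10:50.
Sofia ∩ Zara ∩ Uma ∩ Beatriz ∩ Liang ∩ Chen: 10:20–10:50.
Restricted to 09:10–15:50: 10:20–10:50.
Total common minutes: 30.

30 minutes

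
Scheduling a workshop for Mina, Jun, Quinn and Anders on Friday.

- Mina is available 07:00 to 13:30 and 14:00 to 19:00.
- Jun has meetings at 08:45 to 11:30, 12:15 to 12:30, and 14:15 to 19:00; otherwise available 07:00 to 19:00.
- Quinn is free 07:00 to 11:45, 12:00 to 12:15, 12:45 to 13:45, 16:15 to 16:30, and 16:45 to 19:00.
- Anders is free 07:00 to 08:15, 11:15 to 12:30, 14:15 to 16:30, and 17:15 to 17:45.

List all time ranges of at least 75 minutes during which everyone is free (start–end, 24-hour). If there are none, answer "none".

Jun free within 07:00–19:00: 07:00–08:45, 11:30–12:15, 12:30–14:15.
Mina ∩ Jun: 07:00–08:45, 11:30–12:15, 12:30–13:30, 14:00–14:15.
Mina ∩ Jun ∩ Quinn: 07:00–08:45, 11:30–11:45, 12:00–12:15, 12:45–13:30.
Mina ∩ Jun ∩ Quinn ∩ Anders: 07:00–08:15, 11:30–11:45, 12:00–12:15.
Windows ≥ 75 min: 07:00–08:15.

07:00–08:15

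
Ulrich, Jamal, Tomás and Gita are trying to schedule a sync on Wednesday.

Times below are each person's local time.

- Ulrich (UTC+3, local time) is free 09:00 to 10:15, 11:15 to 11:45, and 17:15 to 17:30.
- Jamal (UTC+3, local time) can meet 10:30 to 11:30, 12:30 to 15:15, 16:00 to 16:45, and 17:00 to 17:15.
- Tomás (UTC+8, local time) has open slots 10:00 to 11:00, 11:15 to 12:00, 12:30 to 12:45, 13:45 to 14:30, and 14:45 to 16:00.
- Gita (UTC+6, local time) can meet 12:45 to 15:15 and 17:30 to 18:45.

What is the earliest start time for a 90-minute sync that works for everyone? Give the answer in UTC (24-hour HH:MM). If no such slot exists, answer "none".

none

Ulrich → UTC: 06:00–07:15, 08:15–08:45, 14:15–14:30.
Jamal → UTC: 07:30–08:30, 09:30–12:15, 13:00–13:45, 14:00–14:15.
Tomás → UTC: 02:00–03:00, 03:15–04:00, 04:30–04:45, 05:45–06:30, 06:45–08:00.
Gita → UTC: 06:45–09:15, 11:30–12:45.
Ulrich ∩ Jamal: 08:15–08:30.
Ulrich ∩ Jamal ∩ Tomás: (none).
Ulrich ∩ Jamal ∩ Tomás ∩ Gita: (none).
Windows ≥ 90 min: (none).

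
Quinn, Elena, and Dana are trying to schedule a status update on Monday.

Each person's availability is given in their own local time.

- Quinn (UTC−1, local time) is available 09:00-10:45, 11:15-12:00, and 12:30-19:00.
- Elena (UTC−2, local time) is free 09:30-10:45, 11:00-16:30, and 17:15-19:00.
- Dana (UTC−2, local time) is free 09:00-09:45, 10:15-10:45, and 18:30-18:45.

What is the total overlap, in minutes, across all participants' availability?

Quinn → UTC: 10:00–11:45, 12:15–13:00, 13:30–20:00.
Elena → UTC: 11:30–12:45, 13:00–18:30, 19:15–21:00.
Dana → UTC: 11:00–11:45, 12:15–12:45, 20:30–20:45.
Quinn ∩ Elena: 11:30–11:45, 12:15–12:45, 13:30–18:30, 19:15–20:00.
Quinn ∩ Elena ∩ Dana: 11:30–11:45, 12:15–12:45.
Total common minutes: 15 + 30 = 45.

45 minutes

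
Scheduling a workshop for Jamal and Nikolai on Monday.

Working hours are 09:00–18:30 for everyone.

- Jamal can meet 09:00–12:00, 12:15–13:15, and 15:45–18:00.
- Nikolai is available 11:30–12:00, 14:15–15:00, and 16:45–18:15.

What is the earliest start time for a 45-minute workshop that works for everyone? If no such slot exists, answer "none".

16:45

Jamal ∩ Nikolai: 11:30–12:00, 16:45–18:00.
Windows ≥ 45 min: 16:45–18:00.
Earliest such window starts at 16:45.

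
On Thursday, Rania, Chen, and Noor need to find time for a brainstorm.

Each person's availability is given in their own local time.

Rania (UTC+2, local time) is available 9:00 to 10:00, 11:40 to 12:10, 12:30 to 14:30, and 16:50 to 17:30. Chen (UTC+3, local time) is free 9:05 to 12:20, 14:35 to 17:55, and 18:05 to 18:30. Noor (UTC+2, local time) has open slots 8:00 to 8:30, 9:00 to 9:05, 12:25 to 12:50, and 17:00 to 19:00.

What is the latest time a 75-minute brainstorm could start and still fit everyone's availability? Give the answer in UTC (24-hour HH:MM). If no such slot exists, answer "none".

Rania → UTC: 07:00–08:00, 09:40–10:10, 10:30–12:30, 14:50–15:30.
Chen → UTC: 06:05–09:20, 11:35–14:55, 15:05–15:30.
Noor → UTC: 06:00–06:30, 07:00–07:05, 10:25–10:50, 15:00–17:00.
Rania ∩ Chen: 07:00–08:00, 11:35–12:30, 14:50–14:55, 15:05–15:30.
Rania ∩ Chen ∩ Noor: 07:00–07:05, 15:05–15:30.
Windows ≥ 75 min: (none).

none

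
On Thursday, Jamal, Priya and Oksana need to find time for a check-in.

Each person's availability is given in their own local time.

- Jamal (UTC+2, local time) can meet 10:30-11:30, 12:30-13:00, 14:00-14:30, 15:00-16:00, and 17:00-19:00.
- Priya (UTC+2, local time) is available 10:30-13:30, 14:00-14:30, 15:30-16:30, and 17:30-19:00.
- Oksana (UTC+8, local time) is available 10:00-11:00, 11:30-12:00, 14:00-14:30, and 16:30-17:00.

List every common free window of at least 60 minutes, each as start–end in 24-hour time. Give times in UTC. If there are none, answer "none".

Jamal → UTC: 08:30–09:30, 10:30–11:00, 12:00–12:30, 13:00–14:00, 15:00–17:00.
Priya → UTC: 08:30–11:30, 12:00–12:30, 13:30–14:30, 15:30–17:00.
Oksana → UTC: 02:00–03:00, 03:30–04:00, 06:00–06:30, 08:30–09:00.
Jamal ∩ Priya: 08:30–09:30, 10:30–11:00, 12:00–12:30, 13:30–14:00, 15:30–17:00.
Jamal ∩ Priya ∩ Oksana: 08:30–09:00.
Windows ≥ 60 min: (none).

none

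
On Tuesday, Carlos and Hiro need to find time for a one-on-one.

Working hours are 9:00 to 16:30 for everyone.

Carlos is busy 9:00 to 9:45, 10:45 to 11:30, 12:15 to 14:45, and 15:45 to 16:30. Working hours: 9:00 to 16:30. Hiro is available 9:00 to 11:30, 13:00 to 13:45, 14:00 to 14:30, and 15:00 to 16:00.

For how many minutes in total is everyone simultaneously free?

105 minutes

Carlos free within 09:00–16:30: 09:45–10:45, 11:30–12:15, 14:45–15:45.
Carlos ∩ Hiro: 09:45–10:45, 15:00–15:45.
Total common minutes: 60 + 45 = 105.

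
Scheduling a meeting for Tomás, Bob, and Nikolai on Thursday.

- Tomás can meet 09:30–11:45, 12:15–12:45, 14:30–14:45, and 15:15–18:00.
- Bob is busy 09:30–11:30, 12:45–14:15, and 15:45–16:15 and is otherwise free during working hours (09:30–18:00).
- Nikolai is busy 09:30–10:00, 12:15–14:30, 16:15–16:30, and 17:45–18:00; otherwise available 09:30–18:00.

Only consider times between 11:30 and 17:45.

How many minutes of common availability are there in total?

Bob free within 09:30–18:00: 11:30–12:45, 14:15–15:45, 16:15–18:00.
Nikolai free within 09:30–18:00: 10:00–12:15, 14:30–16:15, 16:30–17:45.
Tomás ∩ Bob: 11:30–11:45, 12:15–12:45, 14:30–14:45, 15:15–15:45, 16:15–18:00.
Tomás ∩ Bob ∩ Nikolai: 11:30–11:45, 14:30–14:45, 15:15–15:45, 16:30–17:45.
Restricted to 11:30–17:45: 11:30–11:45, 14:30–14:45, 15:15–15:45, 16:30–17:45.
Total common minutes: 15 + 15 + 30 + 75 = 135.

135 minutes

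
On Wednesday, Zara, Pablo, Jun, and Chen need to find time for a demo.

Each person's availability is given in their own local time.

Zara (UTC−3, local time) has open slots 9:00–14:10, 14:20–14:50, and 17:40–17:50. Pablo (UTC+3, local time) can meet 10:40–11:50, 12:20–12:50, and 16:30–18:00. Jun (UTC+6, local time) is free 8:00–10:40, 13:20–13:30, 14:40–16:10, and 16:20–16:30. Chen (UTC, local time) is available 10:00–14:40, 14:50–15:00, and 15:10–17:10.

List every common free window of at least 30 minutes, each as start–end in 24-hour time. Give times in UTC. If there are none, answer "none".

none

Zara → UTC: 12:00–17:10, 17:20–17:50, 20:40–20:50.
Pablo → UTC: 07:40–08:50, 09:20–09:50, 13:30–15:00.
Jun → UTC: 02:00–04:40, 07:20–07:30, 08:40–10:10, 10:20–10:30.
Chen → UTC: 10:00–14:40, 14:50–15:00, 15:10–17:10.
Zara ∩ Pablo: 13:30–15:00.
Zara ∩ Pablo ∩ Jun: (none).
Zara ∩ Pablo ∩ Jun ∩ Chen: (none).
Windows ≥ 30 min: (none).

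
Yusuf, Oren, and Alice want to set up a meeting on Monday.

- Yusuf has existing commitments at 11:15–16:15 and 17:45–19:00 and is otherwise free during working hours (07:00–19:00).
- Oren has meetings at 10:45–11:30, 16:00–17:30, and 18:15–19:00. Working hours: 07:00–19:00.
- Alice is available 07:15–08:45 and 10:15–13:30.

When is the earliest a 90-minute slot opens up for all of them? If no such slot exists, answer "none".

Yusuf free within 07:00–19:00: 07:00–11:15, 16:15–17:45.
Oren free within 07:00–19:00: 07:00–10:45, 11:30–16:00, 17:30–18:15.
Yusuf ∩ Oren: 07:00–10:45, 17:30–17:45.
Yusuf ∩ Oren ∩ Alice: 07:15–08:45, 10:15–10:45.
Windows ≥ 90 min: 07:15–08:45.
Earliest such window starts at 07:15.

07:15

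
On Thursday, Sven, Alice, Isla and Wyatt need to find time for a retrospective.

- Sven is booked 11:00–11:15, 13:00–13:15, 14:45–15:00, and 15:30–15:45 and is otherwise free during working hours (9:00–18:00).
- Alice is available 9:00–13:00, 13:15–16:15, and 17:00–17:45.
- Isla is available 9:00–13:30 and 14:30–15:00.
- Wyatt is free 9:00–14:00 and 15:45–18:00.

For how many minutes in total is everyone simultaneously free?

240 minutes

Sven free within 09:00–18:00: 09:00–11:00, 11:15–13:00, 13:15–14:45, 15:00–15:30, 15:45–18:00.
Sven ∩ Alice: 09:00–11:00, 11:15–13:00, 13:15–14:45, 15:00–15:30, 15:45–16:15, 17:00–17:45.
Sven ∩ Alice ∩ Isla: 09:00–11:00, 11:15–13:00, 13:15–13:30, 14:30–14:45.
Sven ∩ Alice ∩ Isla ∩ Wyatt: 09:00–11:00, 11:15–13:00, 13:15–13:30.
Total common minutes: 120 + 105 + 15 = 240.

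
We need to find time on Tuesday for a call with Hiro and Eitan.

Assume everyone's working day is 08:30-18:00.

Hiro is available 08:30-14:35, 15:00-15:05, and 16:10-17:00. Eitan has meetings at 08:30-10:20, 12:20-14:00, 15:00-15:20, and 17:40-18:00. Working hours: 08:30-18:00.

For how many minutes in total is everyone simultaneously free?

Eitan free within 08:30–18:00: 10:20–12:20, 14:00–15:00, 15:20–17:40.
Hiro ∩ Eitan: 10:20–12:20, 14:00–14:35, 16:10–17:00.
Total common minutes: 120 + 35 + 50 = 205.

205 minutes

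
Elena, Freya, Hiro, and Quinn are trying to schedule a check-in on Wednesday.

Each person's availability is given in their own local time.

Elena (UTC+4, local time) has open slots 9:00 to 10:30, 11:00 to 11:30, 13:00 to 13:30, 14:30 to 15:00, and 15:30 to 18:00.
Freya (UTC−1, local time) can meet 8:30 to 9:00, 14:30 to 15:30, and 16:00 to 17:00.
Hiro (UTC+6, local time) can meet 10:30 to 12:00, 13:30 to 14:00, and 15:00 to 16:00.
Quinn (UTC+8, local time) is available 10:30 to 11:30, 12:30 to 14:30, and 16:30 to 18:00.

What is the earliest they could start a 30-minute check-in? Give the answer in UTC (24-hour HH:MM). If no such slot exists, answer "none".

none

Elena → UTC: 05:00–06:30, 07:00–07:30, 09:00–09:30, 10:30–11:00, 11:30–14:00.
Freya → UTC: 09:30–10:00, 15:30–16:30, 17:00–18:00.
Hiro → UTC: 04:30–06:00, 07:30–08:00, 09:00–10:00.
Quinn → UTC: 02:30–03:30, 04:30–06:30, 08:30–10:00.
Elena ∩ Freya: (none).
Elena ∩ Freya ∩ Hiro: (none).
Elena ∩ Freya ∩ Hiro ∩ Quinn: (none).
Windows ≥ 30 min: (none).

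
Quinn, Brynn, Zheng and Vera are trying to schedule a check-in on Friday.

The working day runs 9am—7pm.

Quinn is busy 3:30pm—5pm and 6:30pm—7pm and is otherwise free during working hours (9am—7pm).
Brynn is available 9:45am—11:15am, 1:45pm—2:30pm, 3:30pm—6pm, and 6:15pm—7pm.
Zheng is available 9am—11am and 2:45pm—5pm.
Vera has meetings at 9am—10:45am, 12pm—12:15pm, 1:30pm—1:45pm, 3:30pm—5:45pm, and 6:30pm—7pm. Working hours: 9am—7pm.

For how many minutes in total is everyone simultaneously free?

Quinn free within 09:00–19:00: 09:00–15:30, 17:00–18:30.
Vera free within 09:00–19:00: 10:45–12:00, 12:15–13:30, 13:45–15:30, 17:45–18:30.
Quinn ∩ Brynn: 09:45–11:15, 13:45–14:30, 17:00–18:00, 18:15–18:30.
Quinn ∩ Brynn ∩ Zheng: 09:45–11:00.
Quinn ∩ Brynn ∩ Zheng ∩ Vera: 10:45–11:00.
Total common minutes: 15.

15 minutes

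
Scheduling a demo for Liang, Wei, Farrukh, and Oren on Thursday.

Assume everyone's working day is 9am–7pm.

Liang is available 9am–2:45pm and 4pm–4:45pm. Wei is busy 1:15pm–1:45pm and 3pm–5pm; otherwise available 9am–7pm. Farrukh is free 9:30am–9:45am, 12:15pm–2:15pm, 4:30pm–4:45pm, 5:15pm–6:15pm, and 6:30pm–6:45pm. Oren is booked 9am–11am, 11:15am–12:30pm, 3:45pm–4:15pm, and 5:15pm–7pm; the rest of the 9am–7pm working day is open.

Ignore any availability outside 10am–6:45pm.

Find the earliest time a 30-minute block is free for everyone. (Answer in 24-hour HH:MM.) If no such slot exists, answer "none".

12:30

Wei free within 09:00–19:00: 09:00–13:15, 13:45–15:00, 17:00–19:00.
Oren free within 09:00–19:00: 11:00–11:15, 12:30–15:45, 16:15–17:15.
Liang ∩ Wei: 09:00–13:15, 13:45–14:45.
Liang ∩ Wei ∩ Farrukh: 09:30–09:45, 12:15–13:15, 13:45–14:15.
Liang ∩ Wei ∩ Farrukh ∩ Oren: 12:30–13:15, 13:45–14:15.
Restricted to 10:00–18:45: 12:30–13:15, 13:45–14:15.
Windows ≥ 30 min: 12:30–13:15, 13:45–14:15.
Earliest such window starts at 12:30.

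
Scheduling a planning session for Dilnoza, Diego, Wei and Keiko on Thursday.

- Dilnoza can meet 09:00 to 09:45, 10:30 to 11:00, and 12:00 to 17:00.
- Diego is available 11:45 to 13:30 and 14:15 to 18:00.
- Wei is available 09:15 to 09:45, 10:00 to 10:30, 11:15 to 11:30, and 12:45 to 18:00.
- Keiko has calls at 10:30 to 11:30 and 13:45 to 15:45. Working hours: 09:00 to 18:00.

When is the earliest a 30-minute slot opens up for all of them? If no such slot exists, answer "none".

Keiko free within 09:00–18:00: 09:00–10:30, 11:30–13:45, 15:45–18:00.
Dilnoza ∩ Diego: 12:00–13:30, 14:15–17:00.
Dilnoza ∩ Diego ∩ Wei: 12:45–13:30, 14:15–17:00.
Dilnoza ∩ Diego ∩ Wei ∩ Keiko: 12:45–13:30, 15:45–17:00.
Windows ≥ 30 min: 12:45–13:30, 15:45–17:00.
Earliest such window starts at 12:45.

12:45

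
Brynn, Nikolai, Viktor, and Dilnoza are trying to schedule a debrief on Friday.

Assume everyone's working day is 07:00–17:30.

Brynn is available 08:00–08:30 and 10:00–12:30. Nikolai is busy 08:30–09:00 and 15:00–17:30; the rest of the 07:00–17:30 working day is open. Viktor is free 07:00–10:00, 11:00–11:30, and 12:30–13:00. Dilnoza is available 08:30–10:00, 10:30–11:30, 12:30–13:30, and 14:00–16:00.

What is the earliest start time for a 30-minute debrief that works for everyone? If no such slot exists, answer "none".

11:00

Nikolai free within 07:00–17:30: 07:00–08:30, 09:00–15:00.
Brynn ∩ Nikolai: 08:00–08:30, 10:00–12:30.
Brynn ∩ Nikolai ∩ Viktor: 08:00–08:30, 11:00–11:30.
Brynn ∩ Nikolai ∩ Viktor ∩ Dilnoza: 11:00–11:30.
Windows ≥ 30 min: 11:00–11:30.
Earliest such window starts at 11:00.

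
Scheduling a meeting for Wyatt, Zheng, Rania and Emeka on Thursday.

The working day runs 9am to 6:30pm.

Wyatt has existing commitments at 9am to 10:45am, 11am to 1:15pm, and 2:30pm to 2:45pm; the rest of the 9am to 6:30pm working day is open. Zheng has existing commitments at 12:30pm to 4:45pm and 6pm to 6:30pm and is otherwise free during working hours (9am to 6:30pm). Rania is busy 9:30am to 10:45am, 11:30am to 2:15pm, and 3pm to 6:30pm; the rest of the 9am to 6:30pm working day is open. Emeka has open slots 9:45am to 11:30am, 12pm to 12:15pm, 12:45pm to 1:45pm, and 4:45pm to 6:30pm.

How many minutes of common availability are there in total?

15 minutes

Wyatt free within 09:00–18:30: 10:45–11:00, 13:15–14:30, 14:45–18:30.
Zheng free within 09:00–18:30: 09:00–12:30, 16:45–18:00.
Rania free within 09:00–18:30: 09:00–09:30, 10:45–11:30, 14:15–15:00.
Wyatt ∩ Zheng: 10:45–11:00, 16:45–18:00.
Wyatt ∩ Zheng ∩ Rania: 10:45–11:00.
Wyatt ∩ Zheng ∩ Rania ∩ Emeka: 10:45–11:00.
Total common minutes: 15.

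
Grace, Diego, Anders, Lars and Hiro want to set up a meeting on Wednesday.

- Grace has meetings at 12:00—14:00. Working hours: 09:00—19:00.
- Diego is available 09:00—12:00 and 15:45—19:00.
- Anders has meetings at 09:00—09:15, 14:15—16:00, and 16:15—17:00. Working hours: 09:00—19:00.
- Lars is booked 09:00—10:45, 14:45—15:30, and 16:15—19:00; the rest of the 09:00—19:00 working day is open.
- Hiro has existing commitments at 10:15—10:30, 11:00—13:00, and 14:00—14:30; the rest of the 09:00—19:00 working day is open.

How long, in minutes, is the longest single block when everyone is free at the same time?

15 minutes

Grace free within 09:00–19:00: 09:00–12:00, 14:00–19:00.
Anders free within 09:00–19:00: 09:15–14:15, 16:00–16:15, 17:00–19:00.
Lars free within 09:00–19:00: 10:45–14:45, 15:30–16:15.
Hiro free within 09:00–19:00: 09:00–10:15, 10:30–11:00, 13:00–14:00, 14:30–19:00.
Grace ∩ Diego: 09:00–12:00, 15:45–19:00.
Grace ∩ Diego ∩ Anders: 09:15–12:00, 16:00–16:15, 17:00–19:00.
Grace ∩ Diego ∩ Anders ∩ Lars: 10:45–12:00, 16:00–16:15.
Grace ∩ Diego ∩ Anders ∩ Lars ∩ Hiro: 10:45–11:00, 16:00–16:15.
Common window lengths: 15, 15 min; longest is 15.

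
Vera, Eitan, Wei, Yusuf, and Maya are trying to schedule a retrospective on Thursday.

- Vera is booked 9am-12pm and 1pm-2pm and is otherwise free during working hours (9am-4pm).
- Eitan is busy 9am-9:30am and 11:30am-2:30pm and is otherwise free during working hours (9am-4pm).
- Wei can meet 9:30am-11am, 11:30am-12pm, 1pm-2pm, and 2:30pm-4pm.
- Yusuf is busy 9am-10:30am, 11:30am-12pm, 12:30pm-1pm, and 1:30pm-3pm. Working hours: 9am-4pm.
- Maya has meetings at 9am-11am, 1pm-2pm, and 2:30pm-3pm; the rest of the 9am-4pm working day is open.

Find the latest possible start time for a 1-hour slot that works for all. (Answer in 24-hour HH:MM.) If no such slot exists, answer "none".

Vera free within 09:00–16:00: 12:00–13:00, 14:00–16:00.
Eitan free within 09:00–16:00: 09:30–11:30, 14:30–16:00.
Yusuf free within 09:00–16:00: 10:30–11:30, 12:00–12:30, 13:00–13:30, 15:00–16:00.
Maya free within 09:00–16:00: 11:00–13:00, 14:00–14:30, 15:00–16:00.
Vera ∩ Eitan: 14:30–16:00.
Vera ∩ Eitan ∩ Wei: 14:30–16:00.
Vera ∩ Eitan ∩ Wei ∩ Yusuf: 15:00–16:00.
Vera ∩ Eitan ∩ Wei ∩ Yusuf ∩ Maya: 15:00–16:00.
Windows ≥ 60 min: 15:00–16:00.
Latest start in the last window 15:00–16:00 is 16:00 − 60 min = 15:00.

15:00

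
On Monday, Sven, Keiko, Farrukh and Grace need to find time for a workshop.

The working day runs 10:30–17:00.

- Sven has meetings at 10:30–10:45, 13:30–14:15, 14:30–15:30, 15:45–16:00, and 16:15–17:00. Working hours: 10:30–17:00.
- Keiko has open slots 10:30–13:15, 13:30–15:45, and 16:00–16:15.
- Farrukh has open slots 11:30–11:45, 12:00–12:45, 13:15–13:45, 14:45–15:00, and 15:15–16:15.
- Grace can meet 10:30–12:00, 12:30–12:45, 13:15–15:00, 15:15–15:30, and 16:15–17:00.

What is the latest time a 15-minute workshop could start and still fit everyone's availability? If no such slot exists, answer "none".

Sven free within 10:30–17:00: 10:45–13:30, 14:15–14:30, 15:30–15:45, 16:00–16:15.
Sven ∩ Keiko: 10:45–13:15, 14:15–14:30, 15:30–15:45, 16:00–16:15.
Sven ∩ Keiko ∩ Farrukh: 11:30–11:45, 12:00–12:45, 15:30–15:45, 16:00–16:15.
Sven ∩ Keiko ∩ Farrukh ∩ Grace: 11:30–11:45, 12:30–12:45.
Windows ≥ 15 min: 11:30–11:45, 12:30–12:45.
Latest start in the last window 12:30–12:45 is 12:45 − 15 min = 12:30.

12:30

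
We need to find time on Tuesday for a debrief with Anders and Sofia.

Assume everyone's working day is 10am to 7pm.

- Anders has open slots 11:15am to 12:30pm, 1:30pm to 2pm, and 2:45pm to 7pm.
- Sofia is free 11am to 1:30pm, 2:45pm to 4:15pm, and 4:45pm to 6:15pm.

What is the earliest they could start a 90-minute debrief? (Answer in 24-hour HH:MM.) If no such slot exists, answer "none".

Anders ∩ Sofia: 11:15–12:30, 14:45–16:15, 16:45–18:15.
Windows ≥ 90 min: 14:45–16:15, 16:45–18:15.
Earliest such window starts at 14:45.

14:45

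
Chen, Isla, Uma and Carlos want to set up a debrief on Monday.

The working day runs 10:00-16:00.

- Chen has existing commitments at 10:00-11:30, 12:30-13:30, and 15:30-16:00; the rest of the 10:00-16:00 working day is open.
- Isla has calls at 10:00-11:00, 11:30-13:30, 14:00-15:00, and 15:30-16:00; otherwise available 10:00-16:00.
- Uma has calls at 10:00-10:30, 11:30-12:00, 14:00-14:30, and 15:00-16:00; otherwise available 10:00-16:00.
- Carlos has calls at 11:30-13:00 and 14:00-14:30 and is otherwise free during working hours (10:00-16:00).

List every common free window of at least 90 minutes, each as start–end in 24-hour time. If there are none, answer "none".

Chen free within 10:00–16:00: 11:30–12:30, 13:30–15:30.
Isla free within 10:00–16:00: 11:00–11:30, 13:30–14:00, 15:00–15:30.
Uma free within 10:00–16:00: 10:30–11:30, 12:00–14:00, 14:30–15:00.
Carlos free within 10:00–16:00: 10:00–11:30, 13:00–14:00, 14:30–16:00.
Chen ∩ Isla: 13:30–14:00, 15:00–15:30.
Chen ∩ Isla ∩ Uma: 13:30–14:00.
Chen ∩ Isla ∩ Uma ∩ Carlos: 13:30–14:00.
Windows ≥ 90 min: (none).

none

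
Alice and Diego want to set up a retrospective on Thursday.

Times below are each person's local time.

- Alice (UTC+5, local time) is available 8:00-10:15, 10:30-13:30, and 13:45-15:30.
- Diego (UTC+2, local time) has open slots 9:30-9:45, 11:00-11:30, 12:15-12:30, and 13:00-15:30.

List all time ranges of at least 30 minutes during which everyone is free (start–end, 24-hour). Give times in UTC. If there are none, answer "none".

Alice → UTC: 03:00–05:15, 05:30–08:30, 08:45–10:30.
Diego → UTC: 07:30–07:45, 09:00–09:30, 10:15–10:30, 11:00–13:30.
Alice ∩ Diego: 07:30–07:45, 09:00–09:30, 10:15–10:30.
Windows ≥ 30 min: 09:00–09:30.

09:00–09:30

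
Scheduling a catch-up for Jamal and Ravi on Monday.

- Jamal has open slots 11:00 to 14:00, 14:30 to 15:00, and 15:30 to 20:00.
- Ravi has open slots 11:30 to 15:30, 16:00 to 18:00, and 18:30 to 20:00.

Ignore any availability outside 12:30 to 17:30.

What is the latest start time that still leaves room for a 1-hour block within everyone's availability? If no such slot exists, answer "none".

Jamal ∩ Ravi: 11:30–14:00, 14:30–15:00, 16:00–18:00, 18:30–20:00.
Restricted to 12:30–17:30: 12:30–14:00, 14:30–15:00, 16:00–17:30.
Windows ≥ 60 min: 12:30–14:00, 16:00–17:30.
Latest start in the last window 16:00–17:30 is 17:30 − 60 min = 16:30.

16:30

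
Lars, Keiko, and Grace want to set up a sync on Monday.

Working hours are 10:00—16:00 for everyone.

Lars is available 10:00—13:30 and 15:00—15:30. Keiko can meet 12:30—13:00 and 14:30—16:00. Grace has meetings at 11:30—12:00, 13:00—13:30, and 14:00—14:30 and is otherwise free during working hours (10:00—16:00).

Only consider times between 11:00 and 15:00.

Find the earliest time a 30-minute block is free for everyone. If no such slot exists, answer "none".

12:30

Grace free within 10:00–16:00: 10:00–11:30, 12:00–13:00, 13:30–14:00, 14:30–16:00.
Lars ∩ Keiko: 12:30–13:00, 15:00–15:30.
Lars ∩ Keiko ∩ Grace: 12:30–13:00, 15:00–15:30.
Restricted to 11:00–15:00: 12:30–13:00.
Windows ≥ 30 min: 12:30–13:00.
Earliest such window starts at 12:30.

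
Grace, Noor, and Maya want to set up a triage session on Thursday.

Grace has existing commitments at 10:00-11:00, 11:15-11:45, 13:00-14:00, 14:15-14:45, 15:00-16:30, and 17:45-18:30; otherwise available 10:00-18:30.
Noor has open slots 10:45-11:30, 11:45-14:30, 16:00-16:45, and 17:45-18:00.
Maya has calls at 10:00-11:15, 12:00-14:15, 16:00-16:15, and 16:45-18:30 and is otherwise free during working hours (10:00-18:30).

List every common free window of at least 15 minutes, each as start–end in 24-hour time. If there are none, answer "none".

Grace free within 10:00–18:30: 11:00–11:15, 11:45–13:00, 14:00–14:15, 14:45–15:00, 16:30–17:45.
Maya free within 10:00–18:30: 11:15–12:00, 14:15–16:00, 16:15–16:45.
Grace ∩ Noor: 11:00–11:15, 11:45–13:00, 14:00–14:15, 16:30–16:45.
Grace ∩ Noor ∩ Maya: 11:45–12:00, 16:30–16:45.
Windows ≥ 15 min: 11:45–12:00, 16:30–16:45.

11:45–12:00, 16:30–16:45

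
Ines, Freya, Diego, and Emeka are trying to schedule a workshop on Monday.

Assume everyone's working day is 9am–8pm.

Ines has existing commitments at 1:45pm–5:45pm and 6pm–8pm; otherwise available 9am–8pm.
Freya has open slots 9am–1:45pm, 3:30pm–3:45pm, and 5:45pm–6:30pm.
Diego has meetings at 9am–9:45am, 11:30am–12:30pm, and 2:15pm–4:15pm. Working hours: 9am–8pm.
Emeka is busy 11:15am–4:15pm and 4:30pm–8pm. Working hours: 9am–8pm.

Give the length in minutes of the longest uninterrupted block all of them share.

90 minutes

Ines free within 09:00–20:00: 09:00–13:45, 17:45–18:00.
Diego free within 09:00–20:00: 09:45–11:30, 12:30–14:15, 16:15–20:00.
Emeka free within 09:00–20:00: 09:00–11:15, 16:15–16:30.
Ines ∩ Freya: 09:00–13:45, 17:45–18:00.
Ines ∩ Freya ∩ Diego: 09:45–11:30, 12:30–13:45, 17:45–18:00.
Ines ∩ Freya ∩ Diego ∩ Emeka: 09:45–11:15.
Single common window of 90 minutes.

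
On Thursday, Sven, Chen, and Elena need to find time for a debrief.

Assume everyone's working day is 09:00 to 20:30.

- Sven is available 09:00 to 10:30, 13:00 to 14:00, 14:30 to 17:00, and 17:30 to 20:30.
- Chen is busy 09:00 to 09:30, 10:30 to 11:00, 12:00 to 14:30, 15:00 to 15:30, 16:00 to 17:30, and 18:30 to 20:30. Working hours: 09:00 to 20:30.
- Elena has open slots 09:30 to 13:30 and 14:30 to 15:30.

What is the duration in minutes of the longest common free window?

60 minutes

Chen free within 09:00–20:30: 09:30–10:30, 11:00–12:00, 14:30–15:00, 15:30–16:00, 17:30–18:30.
Sven ∩ Chen: 09:30–10:30, 14:30–15:00, 15:30–16:00, 17:30–18:30.
Sven ∩ Chen ∩ Elena: 09:30–10:30, 14:30–15:00.
Common window lengths: 60, 30 min; longest is 60.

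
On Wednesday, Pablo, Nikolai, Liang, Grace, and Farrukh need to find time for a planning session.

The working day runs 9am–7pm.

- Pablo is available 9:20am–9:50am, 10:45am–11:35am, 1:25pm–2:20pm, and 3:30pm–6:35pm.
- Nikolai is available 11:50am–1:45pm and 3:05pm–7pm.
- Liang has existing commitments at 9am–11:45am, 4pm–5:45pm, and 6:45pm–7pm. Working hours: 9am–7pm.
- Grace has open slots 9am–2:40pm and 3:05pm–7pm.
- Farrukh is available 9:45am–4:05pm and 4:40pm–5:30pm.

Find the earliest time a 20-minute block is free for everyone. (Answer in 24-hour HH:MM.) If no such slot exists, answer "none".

13:25

Liang free within 09:00–19:00: 11:45–16:00, 17:45–18:45.
Pablo ∩ Nikolai: 13:25–13:45, 15:30–18:35.
Pablo ∩ Nikolai ∩ Liang: 13:25–13:45, 15:30–16:00, 17:45–18:35.
Pablo ∩ Nikolai ∩ Liang ∩ Grace: 13:25–13:45, 15:30–16:00, 17:45–18:35.
Pablo ∩ Nikolai ∩ Liang ∩ Grace ∩ Farrukh: 13:25–13:45, 15:30–16:00.
Windows ≥ 20 min: 13:25–13:45, 15:30–16:00.
Earliest such window starts at 13:25.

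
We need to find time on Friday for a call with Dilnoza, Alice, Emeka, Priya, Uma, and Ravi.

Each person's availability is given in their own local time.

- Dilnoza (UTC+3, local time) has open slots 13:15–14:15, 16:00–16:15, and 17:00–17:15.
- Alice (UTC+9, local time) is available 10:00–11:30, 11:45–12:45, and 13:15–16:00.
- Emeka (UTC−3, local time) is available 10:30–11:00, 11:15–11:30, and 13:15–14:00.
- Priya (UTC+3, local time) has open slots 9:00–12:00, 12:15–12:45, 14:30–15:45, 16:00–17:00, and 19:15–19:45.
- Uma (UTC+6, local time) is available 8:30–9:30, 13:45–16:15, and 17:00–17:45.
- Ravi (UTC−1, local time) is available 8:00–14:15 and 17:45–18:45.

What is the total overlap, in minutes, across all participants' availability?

0 minutes

Dilnoza → UTC: 10:15–11:15, 13:00–13:15, 14:00–14:15.
Alice → UTC: 01:00–02:30, 02:45–03:45, 04:15–07:00.
Emeka → UTC: 13:30–14:00, 14:15–14:30, 16:15–17:00.
Priya → UTC: 06:00–09:00, 09:15–09:45, 11:30–12:45, 13:00–14:00, 16:15–16:45.
Uma → UTC: 02:30–03:30, 07:45–10:15, 11:00–11:45.
Ravi → UTC: 09:00–15:15, 18:45–19:45.
Dilnoza ∩ Alice: (none).
Dilnoza ∩ Alice ∩ Emeka: (none).
Dilnoza ∩ Alice ∩ Emeka ∩ Priya: (none).
Dilnoza ∩ Alice ∩ Emeka ∩ Priya ∩ Uma: (none).
Dilnoza ∩ Alice ∩ Emeka ∩ Priya ∩ Uma ∩ Ravi: (none).
Total common minutes: 0.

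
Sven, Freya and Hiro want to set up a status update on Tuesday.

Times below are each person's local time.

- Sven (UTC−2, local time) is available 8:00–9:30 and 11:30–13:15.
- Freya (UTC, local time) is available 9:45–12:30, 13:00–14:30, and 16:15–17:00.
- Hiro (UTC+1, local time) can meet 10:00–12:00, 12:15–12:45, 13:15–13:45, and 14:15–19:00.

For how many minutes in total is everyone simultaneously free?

135 minutes

Sven → UTC: 10:00–11:30, 13:30–15:15.
Freya → UTC: 09:45–12:30, 13:00–14:30, 16:15–17:00.
Hiro → UTC: 09:00–11:00, 11:15–11:45, 12:15–12:45, 13:15–18:00.
Sven ∩ Freya: 10:00–11:30, 13:30–14:30.
Sven ∩ Freya ∩ Hiro: 10:00–11:00, 11:15–11:30, 13:30–14:30.
Total common minutes: 60 + 15 + 60 = 135.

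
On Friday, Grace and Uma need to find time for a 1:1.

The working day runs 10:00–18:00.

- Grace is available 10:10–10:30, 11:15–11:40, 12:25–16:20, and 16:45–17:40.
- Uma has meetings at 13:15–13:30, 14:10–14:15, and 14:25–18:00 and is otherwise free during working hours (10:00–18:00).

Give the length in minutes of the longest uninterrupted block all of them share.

50 minutes

Uma free within 10:00–18:00: 10:00–13:15, 13:30–14:10, 14:15–14:25.
Grace ∩ Uma: 10:10–10:30, 11:15–11:40, 12:25–13:15, 13:30–14:10, 14:15–14:25.
Common window lengths: 20, 25, 50, 40, 10 min; longest is 50.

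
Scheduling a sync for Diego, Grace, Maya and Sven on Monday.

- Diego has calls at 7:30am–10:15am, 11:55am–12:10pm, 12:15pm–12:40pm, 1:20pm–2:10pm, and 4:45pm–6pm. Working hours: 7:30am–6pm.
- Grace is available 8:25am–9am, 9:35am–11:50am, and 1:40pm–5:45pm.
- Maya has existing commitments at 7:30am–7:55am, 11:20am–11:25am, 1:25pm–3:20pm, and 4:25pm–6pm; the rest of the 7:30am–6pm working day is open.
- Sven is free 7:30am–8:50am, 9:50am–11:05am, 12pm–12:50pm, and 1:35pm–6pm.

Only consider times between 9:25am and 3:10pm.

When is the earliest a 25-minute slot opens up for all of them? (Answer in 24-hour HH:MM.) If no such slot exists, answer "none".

10:15

Diego free within 07:30–18:00: 10:15–11:55, 12:10–12:15, 12:40–13:20, 14:10–16:45.
Maya free within 07:30–18:00: 07:55–11:20, 11:25–13:25, 15:20–16:25.
Diego ∩ Grace: 10:15–11:50, 14:10–16:45.
Diego ∩ Grace ∩ Maya: 10:15–11:20, 11:25–11:50, 15:20–16:25.
Diego ∩ Grace ∩ Maya ∩ Sven: 10:15–11:05, 15:20–16:25.
Restricted to 09:25–15:10: 10:15–11:05.
Windows ≥ 25 min: 10:15–11:05.
Earliest such window starts at 10:15.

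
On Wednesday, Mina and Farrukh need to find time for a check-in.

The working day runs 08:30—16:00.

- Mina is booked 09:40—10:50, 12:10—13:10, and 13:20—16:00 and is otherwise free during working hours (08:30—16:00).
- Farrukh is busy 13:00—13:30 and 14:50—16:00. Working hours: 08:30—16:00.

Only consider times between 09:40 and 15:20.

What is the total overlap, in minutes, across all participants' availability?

Mina free within 08:30–16:00: 08:30–09:40, 10:50–12:10, 13:10–13:20.
Farrukh free within 08:30–16:00: 08:30–13:00, 13:30–14:50.
Mina ∩ Farrukh: 08:30–09:40, 10:50–12:10.
Restricted to 09:40–15:20: 10:50–12:10.
Total common minutes: 80.

80 minutes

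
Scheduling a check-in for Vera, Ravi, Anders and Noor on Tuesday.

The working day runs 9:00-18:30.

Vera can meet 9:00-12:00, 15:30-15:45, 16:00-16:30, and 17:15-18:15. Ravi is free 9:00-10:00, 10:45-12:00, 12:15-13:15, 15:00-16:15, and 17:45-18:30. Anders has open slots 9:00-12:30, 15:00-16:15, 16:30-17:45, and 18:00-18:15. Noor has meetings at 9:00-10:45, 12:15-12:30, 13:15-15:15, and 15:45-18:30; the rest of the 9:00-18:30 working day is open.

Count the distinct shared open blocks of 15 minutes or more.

Noor free within 09:00–18:30: 10:45–12:15, 12:30–13:15, 15:15–15:45.
Vera ∩ Ravi: 09:00–10:00, 10:45–12:00, 15:30–15:45, 16:00–16:15, 17:45–18:15.
Vera ∩ Ravi ∩ Anders: 09:00–10:00, 10:45–12:00, 15:30–15:45, 16:00–16:15, 18:00–18:15.
Vera ∩ Ravi ∩ Anders ∩ Noor: 10:45–12:00, 15:30–15:45.
Windows ≥ 15 min: 10:45–12:00, 15:30–15:45.
That's 2 windows.

2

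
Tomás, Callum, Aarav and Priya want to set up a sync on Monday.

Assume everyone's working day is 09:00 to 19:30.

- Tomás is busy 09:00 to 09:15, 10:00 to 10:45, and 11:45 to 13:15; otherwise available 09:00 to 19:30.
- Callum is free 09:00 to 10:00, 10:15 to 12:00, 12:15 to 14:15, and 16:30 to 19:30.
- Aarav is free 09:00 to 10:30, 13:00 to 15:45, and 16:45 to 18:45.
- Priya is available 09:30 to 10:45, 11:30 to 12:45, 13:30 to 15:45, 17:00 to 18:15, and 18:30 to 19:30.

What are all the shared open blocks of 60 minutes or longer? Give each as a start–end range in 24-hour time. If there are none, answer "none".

Tomás free within 09:00–19:30: 09:15–10:00, 10:45–11:45, 13:15–19:30.
Tomás ∩ Callum: 09:15–10:00, 10:45–11:45, 13:15–14:15, 16:30–19:30.
Tomás ∩ Callum ∩ Aarav: 09:15–10:00, 13:15–14:15, 16:45–18:45.
Tomás ∩ Callum ∩ Aarav ∩ Priya: 09:30–10:00, 13:30–14:15, 17:00–18:15, 18:30–18:45.
Windows ≥ 60 min: 17:00–18:15.

17:00–18:15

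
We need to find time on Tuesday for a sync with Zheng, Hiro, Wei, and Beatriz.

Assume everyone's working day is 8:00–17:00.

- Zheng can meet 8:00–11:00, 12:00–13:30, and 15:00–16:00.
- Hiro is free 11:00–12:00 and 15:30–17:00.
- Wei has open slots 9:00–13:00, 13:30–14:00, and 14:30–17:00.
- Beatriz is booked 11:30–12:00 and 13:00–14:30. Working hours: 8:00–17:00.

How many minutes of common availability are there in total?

30 minutes

Beatriz free within 08:00–17:00: 08:00–11:30, 12:00–13:00, 14:30–17:00.
Zheng ∩ Hiro: 15:30–16:00.
Zheng ∩ Hiro ∩ Wei: 15:30–16:00.
Zheng ∩ Hiro ∩ Wei ∩ Beatriz: 15:30–16:00.
Total common minutes: 30.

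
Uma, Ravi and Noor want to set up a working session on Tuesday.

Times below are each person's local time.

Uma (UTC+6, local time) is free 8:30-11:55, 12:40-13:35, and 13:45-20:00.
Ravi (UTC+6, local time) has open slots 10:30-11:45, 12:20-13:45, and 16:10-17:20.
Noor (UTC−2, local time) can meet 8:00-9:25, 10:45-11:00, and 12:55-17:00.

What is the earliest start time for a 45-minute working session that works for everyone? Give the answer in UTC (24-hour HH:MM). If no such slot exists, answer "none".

Uma → UTC: 02:30–05:55, 06:40–07:35, 07:45–14:00.
Ravi → UTC: 04:30–05:45, 06:20–07:45, 10:10–11:20.
Noor → UTC: 10:00–11:25, 12:45–13:00, 14:55–19:00.
Uma ∩ Ravi: 04:30–05:45, 06:40–07:35, 10:10–11:20.
Uma ∩ Ravi ∩ Noor: 10:10–11:20.
Windows ≥ 45 min: 10:10–11:20.
Earliest such window starts at 10:10.

10:10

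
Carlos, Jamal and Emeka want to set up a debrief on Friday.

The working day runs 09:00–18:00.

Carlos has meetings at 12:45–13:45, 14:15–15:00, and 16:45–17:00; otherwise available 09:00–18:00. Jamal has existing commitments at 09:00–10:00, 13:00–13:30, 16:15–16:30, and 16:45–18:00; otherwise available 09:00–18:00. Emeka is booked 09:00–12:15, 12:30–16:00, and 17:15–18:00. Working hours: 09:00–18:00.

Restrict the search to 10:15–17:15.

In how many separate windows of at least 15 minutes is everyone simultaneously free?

Carlos free within 09:00–18:00: 09:00–12:45, 13:45–14:15, 15:00–16:45, 17:00–18:00.
Jamal free within 09:00–18:00: 10:00–13:00, 13:30–16:15, 16:30–16:45.
Emeka free within 09:00–18:00: 12:15–12:30, 16:00–17:15.
Carlos ∩ Jamal: 10:00–12:45, 13:45–14:15, 15:00–16:15, 16:30–16:45.
Carlos ∩ Jamal ∩ Emeka: 12:15–12:30, 16:00–16:15, 16:30–16:45.
Restricted to 10:15–17:15: 12:15–12:30, 16:00–16:15, 16:30–16:45.
Windows ≥ 15 min: 12:15–12:30, 16:00–16:15, 16:30–16:45.
That's 3 windows.

3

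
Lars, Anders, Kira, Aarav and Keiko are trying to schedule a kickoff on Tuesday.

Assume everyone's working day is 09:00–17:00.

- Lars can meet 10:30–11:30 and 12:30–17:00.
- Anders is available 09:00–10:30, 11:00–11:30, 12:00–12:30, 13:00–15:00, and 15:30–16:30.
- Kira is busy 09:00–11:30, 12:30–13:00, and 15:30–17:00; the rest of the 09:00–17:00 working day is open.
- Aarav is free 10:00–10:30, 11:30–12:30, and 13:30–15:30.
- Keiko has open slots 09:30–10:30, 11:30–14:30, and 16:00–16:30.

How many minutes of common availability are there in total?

Kira free within 09:00–17:00: 11:30–12:30, 13:00–15:30.
Lars ∩ Anders: 11:00–11:30, 13:00–15:00, 15:30–16:30.
Lars ∩ Anders ∩ Kira: 13:00–15:00.
Lars ∩ Anders ∩ Kira ∩ Aarav: 13:30–15:00.
Lars ∩ Anders ∩ Kira ∩ Aarav ∩ Keiko: 13:30–14:30.
Total common minutes: 60.

60 minutes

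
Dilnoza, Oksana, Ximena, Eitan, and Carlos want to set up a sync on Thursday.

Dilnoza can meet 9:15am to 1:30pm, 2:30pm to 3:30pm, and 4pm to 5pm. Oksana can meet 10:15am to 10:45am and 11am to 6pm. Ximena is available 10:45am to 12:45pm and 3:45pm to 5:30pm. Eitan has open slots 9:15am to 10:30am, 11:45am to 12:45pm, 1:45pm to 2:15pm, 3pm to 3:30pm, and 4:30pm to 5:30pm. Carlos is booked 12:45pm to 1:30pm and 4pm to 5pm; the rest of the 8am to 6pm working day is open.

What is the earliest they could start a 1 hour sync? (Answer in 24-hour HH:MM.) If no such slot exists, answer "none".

Carlos free within 08:00–18:00: 08:00–12:45, 13:30–16:00, 17:00–18:00.
Dilnoza ∩ Oksana: 10:15–10:45, 11:00–13:30, 14:30–15:30, 16:00–17:00.
Dilnoza ∩ Oksana ∩ Ximena: 11:00–12:45, 16:00–17:00.
Dilnoza ∩ Oksana ∩ Ximena ∩ Eitan: 11:45–12:45, 16:30–17:00.
Dilnoza ∩ Oksana ∩ Ximena ∩ Eitan ∩ Carlos: 11:45–12:45.
Windows ≥ 60 min: 11:45–12:45.
Earliest such window starts at 11:45.

11:45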